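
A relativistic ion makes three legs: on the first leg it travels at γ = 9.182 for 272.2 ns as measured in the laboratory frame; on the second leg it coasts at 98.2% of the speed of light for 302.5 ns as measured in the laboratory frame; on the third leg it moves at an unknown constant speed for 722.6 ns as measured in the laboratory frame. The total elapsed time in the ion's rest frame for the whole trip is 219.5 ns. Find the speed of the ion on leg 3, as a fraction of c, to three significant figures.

Leg 1: γ = 9.182; τ_1 = 272.2/9.182 = 29.64 ns.
Leg 2: β = 0.982; γ = 1/√(1 − 0.982²) = 1/√0.03568 = 5.294; τ_2 = 302.5/5.294 = 57.14 ns.
Leg 3: speed unknown; τ_3 = 722.6/γ_3.
Total proper time: 29.64 + 57.14 + τ_3 = 219.5, so τ_3 = 219.5 − 86.78 = 132.7 ns.
γ_3 = 722.6/132.7 = 5.445; β = √(1 − 1/γ²) = √0.9663.

β = 0.983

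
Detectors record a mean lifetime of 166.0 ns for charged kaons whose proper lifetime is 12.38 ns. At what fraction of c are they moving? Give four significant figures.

v = 0.9972c

γ = Δt/τ₀ = 166.0/12.38 = 13.41
β = √(1 − 1/γ²) = √(1 − 0.005562) = √0.9944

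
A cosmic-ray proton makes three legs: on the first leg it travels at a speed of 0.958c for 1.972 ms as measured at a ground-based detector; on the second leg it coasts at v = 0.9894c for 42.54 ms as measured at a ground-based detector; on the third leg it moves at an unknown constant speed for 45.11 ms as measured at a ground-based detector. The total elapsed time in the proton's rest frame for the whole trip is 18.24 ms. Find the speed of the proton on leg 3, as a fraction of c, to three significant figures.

β = 0.967

Leg 1: γ = 1/√(1 − 0.958²) = 1/√0.08224 = 3.487; τ_1 = 1.972/3.487 = 0.5655 ms.
Leg 2: γ = 1/√(1 − 0.9894²) = 1/√0.02109 = 6.886; τ_2 = 42.54/6.886 = 6.177 ms.
Leg 3: speed unknown; τ_3 = 45.11/γ_3.
Total proper time: 0.5655 + 6.177 + τ_3 = 18.24, so τ_3 = 18.24 − 6.743 = 11.50 ms.
γ_3 = 45.11/11.50 = 3.924; β = √(1 − 1/γ²) = √0.9350.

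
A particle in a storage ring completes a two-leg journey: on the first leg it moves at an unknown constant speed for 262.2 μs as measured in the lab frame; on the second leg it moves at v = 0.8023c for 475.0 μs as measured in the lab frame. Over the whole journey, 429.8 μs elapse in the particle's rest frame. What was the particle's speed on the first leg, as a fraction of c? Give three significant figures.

Leg 1: speed unknown; τ_1 = 262.2/γ_1.
Leg 2: γ = 1/√(1 − 0.8023²) = 1/√0.3563 = 1.675; τ_2 = 475.0/1.675 = 283.5 μs.
Total proper time: τ_1 + 283.5 = 429.8, so τ_1 = 429.8 − 283.5 = 146.3 μs.
γ_1 = 262.2/146.3 = 1.793; β = √(1 − 1/γ²) = √0.6888.

β = 0.830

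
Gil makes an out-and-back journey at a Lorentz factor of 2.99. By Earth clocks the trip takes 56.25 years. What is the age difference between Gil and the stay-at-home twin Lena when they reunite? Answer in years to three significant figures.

γ = 2.99
Gil's elapsed proper time: τ = 56.25/2.990 = 18.81 years.
Age gap = Δt − τ = 56.25 − 18.81 years.

Δt − τ = 37.4 years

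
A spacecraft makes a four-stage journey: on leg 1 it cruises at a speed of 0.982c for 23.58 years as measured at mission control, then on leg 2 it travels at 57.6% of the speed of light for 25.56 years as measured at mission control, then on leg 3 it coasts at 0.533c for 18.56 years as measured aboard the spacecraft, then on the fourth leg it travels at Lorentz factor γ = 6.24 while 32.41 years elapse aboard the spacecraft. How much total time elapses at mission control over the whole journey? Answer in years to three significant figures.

Δt = 273 years

Leg 1: 23.58 years is already measured at mission control.
Leg 2: 25.56 years is already measured at mission control.
Leg 3: γ = 1/√(1 − 0.533²) = 1/√0.7159 = 1.182; Δt_3 = 1.182 × 18.56 = 21.94 years.
Leg 4: γ = 6.24; Δt_4 = 6.240 × 32.41 = 202.2 years.
Total: 23.58 + 25.56 + 21.94 + 202.2 years.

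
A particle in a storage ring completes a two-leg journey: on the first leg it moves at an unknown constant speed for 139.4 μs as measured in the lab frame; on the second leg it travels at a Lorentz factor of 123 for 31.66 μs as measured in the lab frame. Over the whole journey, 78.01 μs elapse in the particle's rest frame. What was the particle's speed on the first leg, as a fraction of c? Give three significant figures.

β = 0.830

Leg 1: speed unknown; τ_1 = 139.4/γ_1.
Leg 2: γ = 123; τ_2 = 31.66/123.0 = 0.2574 μs.
Total proper time: τ_1 + 0.2574 = 78.01, so τ_1 = 78.01 − 0.2574 = 77.75 μs.
γ_1 = 139.4/77.75 = 1.793; β = √(1 − 1/γ²) = √0.6889.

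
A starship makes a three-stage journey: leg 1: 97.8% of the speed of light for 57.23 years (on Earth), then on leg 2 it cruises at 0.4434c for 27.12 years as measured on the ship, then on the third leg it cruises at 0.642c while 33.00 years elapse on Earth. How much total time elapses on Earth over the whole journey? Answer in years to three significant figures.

Leg 1: 57.23 years is already measured on Earth.
Leg 2: γ = 1/√(1 − 0.4434²) = 1/√0.8034 = 1.116; Δt_2 = 1.116 × 27.12 = 30.26 years.
Leg 3: 33.00 years is already measured on Earth.
Total: 57.23 + 30.26 + 33.00 years.

Δt = 120 years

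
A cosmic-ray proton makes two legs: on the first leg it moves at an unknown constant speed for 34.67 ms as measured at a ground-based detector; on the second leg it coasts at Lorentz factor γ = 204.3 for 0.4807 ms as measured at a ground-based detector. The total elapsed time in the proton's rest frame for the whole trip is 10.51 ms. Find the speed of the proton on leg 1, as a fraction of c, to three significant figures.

Leg 1: speed unknown; τ_1 = 34.67/γ_1.
Leg 2: γ = 204.3; τ_2 = 0.4807/204.3 = 0.002353 ms.
Total proper time: τ_1 + 0.002353 = 10.51, so τ_1 = 10.51 − 0.002353 = 10.51 ms.
γ_1 = 34.67/10.51 = 3.300; β = √(1 − 1/γ²) = √0.9081.

β = 0.953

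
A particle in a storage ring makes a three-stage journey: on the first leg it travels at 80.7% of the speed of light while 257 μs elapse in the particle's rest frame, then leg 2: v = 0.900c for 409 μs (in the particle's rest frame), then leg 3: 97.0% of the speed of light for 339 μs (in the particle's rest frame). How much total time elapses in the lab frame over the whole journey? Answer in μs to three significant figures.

Leg 1: β = 0.807; γ = 1/√(1 − 0.807²) = 1/√0.3488 = 1.693; Δt_1 = 1.693 × 257 = 435.2 μs.
Leg 2: γ = 1/√(1 − 0.900²) = 1/√0.1900 = 2.294; Δt_2 = 2.294 × 409 = 938.3 μs.
Leg 3: β = 0.970; γ = 1/√(1 − 0.970²) = 1/√0.05910 = 4.113; Δt_3 = 4.113 × 339 = 1394 μs.
Total: 435.2 + 938.3 + 1394 μs.

Δt = 2770 μs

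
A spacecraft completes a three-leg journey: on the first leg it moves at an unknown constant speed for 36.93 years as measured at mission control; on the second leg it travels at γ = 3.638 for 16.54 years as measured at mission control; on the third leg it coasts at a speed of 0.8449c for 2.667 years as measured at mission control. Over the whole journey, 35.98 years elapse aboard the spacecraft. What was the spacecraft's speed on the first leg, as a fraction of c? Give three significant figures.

Leg 1: speed unknown; τ_1 = 36.93/γ_1.
Leg 2: γ = 3.638; τ_2 = 16.54/3.638 = 4.546 years.
Leg 3: γ = 1/√(1 − 0.8449²) = 1/√0.2861 = 1.869; τ_3 = 2.667/1.869 = 1.427 years.
Total proper time: τ_1 + 4.546 + 1.427 = 35.98, so τ_1 = 35.98 − 5.973 = 30.01 years.
γ_1 = 36.93/30.01 = 1.231; β = √(1 − 1/γ²) = √0.3398.

β = 0.583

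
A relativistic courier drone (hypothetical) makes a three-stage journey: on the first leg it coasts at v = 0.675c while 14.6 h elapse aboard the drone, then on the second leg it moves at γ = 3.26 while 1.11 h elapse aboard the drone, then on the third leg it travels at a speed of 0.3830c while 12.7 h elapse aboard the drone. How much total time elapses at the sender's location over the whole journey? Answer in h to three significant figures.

Δt = 37.2 h

Leg 1: γ = 1/√(1 − 0.675²) = 1/√0.5444 = 1.355; Δt_1 = 1.355 × 14.6 = 19.79 h.
Leg 2: γ = 3.26; Δt_2 = 3.260 × 1.11 = 3.619 h.
Leg 3: γ = 1/√(1 − 0.3830²) = 1/√0.8533 = 1.083; Δt_3 = 1.083 × 12.7 = 13.75 h.
Total: 19.79 + 3.619 + 13.75 h.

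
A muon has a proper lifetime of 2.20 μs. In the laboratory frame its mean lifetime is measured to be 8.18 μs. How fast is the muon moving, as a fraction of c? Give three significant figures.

v = 0.963c

γ = Δt/τ₀ = 8.18/2.20 = 3.718
β = √(1 − 1/γ²) = √(1 − 0.07233) = √0.9277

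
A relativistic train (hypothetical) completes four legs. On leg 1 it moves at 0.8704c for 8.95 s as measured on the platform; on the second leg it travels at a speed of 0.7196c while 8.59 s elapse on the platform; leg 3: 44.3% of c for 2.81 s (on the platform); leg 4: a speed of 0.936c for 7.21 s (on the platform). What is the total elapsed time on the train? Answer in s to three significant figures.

τ = 15.4 s

Leg 1: γ = 1/√(1 − 0.8704²) = 1/√0.2424 = 2.031; τ_1 = 8.95/2.031 = 4.406 s.
Leg 2: γ = 1/√(1 − 0.7196²) = 1/√0.4822 = 1.440; τ_2 = 8.59/1.440 = 5.965 s.
Leg 3: β = 0.443; γ = 1/√(1 − 0.443²) = 1/√0.8038 = 1.115; τ_3 = 2.81/1.115 = 2.519 s.
Leg 4: γ = 1/√(1 − 0.936²) = 1/√0.1239 = 2.841; τ_4 = 7.21/2.841 = 2.538 s.
Total: 4.406 + 5.965 + 2.519 + 2.538 s.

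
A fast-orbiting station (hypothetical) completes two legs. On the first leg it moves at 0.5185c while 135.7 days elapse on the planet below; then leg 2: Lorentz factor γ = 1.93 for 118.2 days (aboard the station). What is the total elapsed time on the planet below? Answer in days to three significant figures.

Leg 1: 135.7 days is already measured on the planet below.
Leg 2: γ = 1.93; Δt_2 = 1.930 × 118.2 = 228.1 days.
Total: 135.7 + 228.1 days.

Δt = 364 days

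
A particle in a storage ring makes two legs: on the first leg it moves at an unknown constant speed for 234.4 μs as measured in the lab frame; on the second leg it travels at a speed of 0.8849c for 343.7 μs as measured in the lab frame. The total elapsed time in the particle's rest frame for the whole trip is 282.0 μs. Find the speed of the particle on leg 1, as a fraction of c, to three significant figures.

Leg 1: speed unknown; τ_1 = 234.4/γ_1.
Leg 2: γ = 1/√(1 − 0.8849²) = 1/√0.2170 = 2.147; τ_2 = 343.7/2.147 = 160.1 μs.
Total proper time: τ_1 + 160.1 = 282.0, so τ_1 = 282.0 − 160.1 = 121.9 μs.
γ_1 = 234.4/121.9 = 1.923; β = √(1 − 1/γ²) = √0.7295.

β = 0.854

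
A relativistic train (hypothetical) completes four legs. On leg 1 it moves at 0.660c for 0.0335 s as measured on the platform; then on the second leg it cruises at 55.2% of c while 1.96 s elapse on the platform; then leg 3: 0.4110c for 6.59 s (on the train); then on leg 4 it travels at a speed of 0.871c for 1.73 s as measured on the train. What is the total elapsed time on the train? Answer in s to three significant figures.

Leg 1: γ = 1/√(1 − 0.660²) = 1/√0.5644 = 1.331; τ_1 = 0.0335/1.331 = 0.02517 s.
Leg 2: β = 0.552; γ = 1/√(1 − 0.552²) = 1/√0.6953 = 1.199; τ_2 = 1.96/1.199 = 1.634 s.
Leg 3: 6.59 s is already measured on the train.
Leg 4: 1.73 s is already measured on the train.
Total: 0.02517 + 1.634 + 6.590 + 1.730 s.

τ = 9.98 s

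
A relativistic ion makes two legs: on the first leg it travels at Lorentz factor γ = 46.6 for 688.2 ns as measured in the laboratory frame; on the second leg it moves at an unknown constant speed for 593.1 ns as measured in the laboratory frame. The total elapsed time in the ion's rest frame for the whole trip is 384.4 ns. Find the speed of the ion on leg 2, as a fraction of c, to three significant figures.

β = 0.782

Leg 1: γ = 46.6; τ_1 = 688.2/46.60 = 14.77 ns.
Leg 2: speed unknown; τ_2 = 593.1/γ_2.
Total proper time: 14.77 + τ_2 = 384.4, so τ_2 = 384.4 − 14.77 = 369.6 ns.
γ_2 = 593.1/369.6 = 1.605; β = √(1 − 1/γ²) = √0.6116.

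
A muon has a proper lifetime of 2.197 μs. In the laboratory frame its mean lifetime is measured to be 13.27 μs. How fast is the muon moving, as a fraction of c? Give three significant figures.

v = 0.986c

γ = Δt/τ₀ = 13.27/2.197 = 6.040
β = √(1 − 1/γ²) = √(1 − 0.02741) = √0.9726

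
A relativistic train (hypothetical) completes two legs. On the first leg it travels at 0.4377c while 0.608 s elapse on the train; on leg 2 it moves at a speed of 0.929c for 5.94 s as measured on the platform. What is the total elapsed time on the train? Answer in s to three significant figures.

Leg 1: 0.608 s is already measured on the train.
Leg 2: γ = 1/√(1 − 0.929²) = 1/√0.1370 = 2.702; τ_2 = 5.94/2.702 = 2.198 s.
Total: 0.6080 + 2.198 s.

τ = 2.81 s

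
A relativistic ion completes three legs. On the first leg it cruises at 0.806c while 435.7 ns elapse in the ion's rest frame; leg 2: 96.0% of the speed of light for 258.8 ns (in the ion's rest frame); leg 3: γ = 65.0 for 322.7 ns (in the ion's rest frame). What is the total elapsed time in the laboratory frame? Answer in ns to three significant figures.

Leg 1: γ = 1/√(1 − 0.806²) = 1/√0.3504 = 1.689; Δt_1 = 1.689 × 435.7 = 736.1 ns.
Leg 2: β = 0.960; γ = 1/√(1 − 0.960²) = 1/√0.07840 = 3.571; Δt_2 = 3.571 × 258.8 = 924.3 ns.
Leg 3: γ = 65.0; Δt_3 = 65.00 × 322.7 = 2.098×10⁴ ns.
Total: 736.1 + 924.3 + 2.098×10⁴ ns.

Δt = 2.26×10⁴ ns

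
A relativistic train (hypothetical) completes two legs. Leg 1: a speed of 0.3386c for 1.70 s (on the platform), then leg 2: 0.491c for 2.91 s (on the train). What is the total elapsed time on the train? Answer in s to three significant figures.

τ = 4.51 s

Leg 1: γ = 1/√(1 − 0.3386²) = 1/√0.8854 = 1.063; τ_1 = 1.70/1.063 = 1.600 s.
Leg 2: 2.91 s is already measured on the train.
Total: 1.600 + 2.910 s.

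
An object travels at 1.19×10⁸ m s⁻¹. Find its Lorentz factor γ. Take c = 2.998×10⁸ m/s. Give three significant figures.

β = 1.19×10⁸/2.998×10⁸ = 0.3969; γ = 1/√(1 − 0.3969²) = 1.090

γ = 1.09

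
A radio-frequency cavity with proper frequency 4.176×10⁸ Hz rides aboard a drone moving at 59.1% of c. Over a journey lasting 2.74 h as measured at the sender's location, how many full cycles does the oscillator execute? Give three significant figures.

β = 0.591; γ = 1/√(1 − 0.591²) = 1/√0.6507 = 1.240
The oscillator's own cycle count is N = f × τ where τ is the proper time aboard the drone. τ = Δt/γ = 2.74/1.240 = 2.210 h = 7.957×10³ s.
N = 4.176×10⁸ × 7.957×10³ = 3.323×10¹².

N = 3.32×10¹²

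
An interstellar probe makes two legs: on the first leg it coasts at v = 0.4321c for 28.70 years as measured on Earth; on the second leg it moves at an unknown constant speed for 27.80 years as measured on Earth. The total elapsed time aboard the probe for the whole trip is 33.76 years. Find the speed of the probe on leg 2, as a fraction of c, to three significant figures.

β = 0.959

Leg 1: γ = 1/√(1 − 0.4321²) = 1/√0.8133 = 1.109; τ_1 = 28.70/1.109 = 25.88 years.
Leg 2: speed unknown; τ_2 = 27.80/γ_2.
Total proper time: 25.88 + τ_2 = 33.76, so τ_2 = 33.76 − 25.88 = 7.878 years.
γ_2 = 27.80/7.878 = 3.529; β = √(1 − 1/γ²) = √0.9197.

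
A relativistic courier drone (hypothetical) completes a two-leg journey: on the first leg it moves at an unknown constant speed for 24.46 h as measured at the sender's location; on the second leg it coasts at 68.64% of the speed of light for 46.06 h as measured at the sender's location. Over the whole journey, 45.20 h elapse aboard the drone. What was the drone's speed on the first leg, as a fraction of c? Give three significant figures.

β = 0.878

Leg 1: speed unknown; τ_1 = 24.46/γ_1.
Leg 2: β = 0.6864; γ = 1/√(1 − 0.6864²) = 1/√0.5289 = 1.375; τ_2 = 46.06/1.375 = 33.50 h.
Total proper time: τ_1 + 33.50 = 45.20, so τ_1 = 45.20 − 33.50 = 11.70 h.
γ_1 = 24.46/11.70 = 2.090; β = √(1 − 1/γ²) = √0.7710.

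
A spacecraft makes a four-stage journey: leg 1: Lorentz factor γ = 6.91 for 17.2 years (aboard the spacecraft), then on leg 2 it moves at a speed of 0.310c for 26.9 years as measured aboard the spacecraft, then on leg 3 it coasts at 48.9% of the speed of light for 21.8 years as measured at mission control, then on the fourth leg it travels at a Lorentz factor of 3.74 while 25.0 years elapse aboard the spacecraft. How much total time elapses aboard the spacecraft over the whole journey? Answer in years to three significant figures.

τ = 88.1 years

Leg 1: 17.2 years is already measured aboard the spacecraft.
Leg 2: 26.9 years is already measured aboard the spacecraft.
Leg 3: β = 0.489; γ = 1/√(1 − 0.489²) = 1/√0.7609 = 1.146; τ_3 = 21.8/1.146 = 19.02 years.
Leg 4: 25.0 years is already measured aboard the spacecraft.
Total: 17.20 + 26.90 + 19.02 + 25.00 years.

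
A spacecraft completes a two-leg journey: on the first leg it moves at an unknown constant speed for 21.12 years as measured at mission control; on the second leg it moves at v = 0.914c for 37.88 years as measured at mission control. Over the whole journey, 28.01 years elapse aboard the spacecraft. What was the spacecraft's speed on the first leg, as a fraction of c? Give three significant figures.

Leg 1: speed unknown; τ_1 = 21.12/γ_1.
Leg 2: γ = 1/√(1 − 0.914²) = 1/√0.1646 = 2.465; τ_2 = 37.88/2.465 = 15.37 years.
Total proper time: τ_1 + 15.37 = 28.01, so τ_1 = 28.01 − 15.37 = 12.64 years.
γ_1 = 21.12/12.64 = 1.671; β = √(1 − 1/γ²) = √0.6417.

β = 0.801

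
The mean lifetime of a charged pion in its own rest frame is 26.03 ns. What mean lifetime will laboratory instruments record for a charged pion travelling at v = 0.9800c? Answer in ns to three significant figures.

Δt = 131 ns

γ = 1/√(1 − 0.9800²) = 1/√0.03960 = 5.025
The rest-frame lifetime is the proper time; the lab measures the dilated interval Δt = γτ₀ = 5.025 × 26.03 ns.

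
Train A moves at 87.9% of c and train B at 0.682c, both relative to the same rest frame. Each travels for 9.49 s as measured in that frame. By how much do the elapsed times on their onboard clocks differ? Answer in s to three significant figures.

A: β = 0.879; γ = 1/√(1 − 0.879²) = 1/√0.2274 = 2.097; τ_A = 9.49/2.097 = 4.525 s.
B: γ = 1/√(1 − 0.682²) = 1/√0.5349 = 1.367; τ_B = 9.49/1.367 = 6.941 s.

|τ_A − τ_B| = 2.42 s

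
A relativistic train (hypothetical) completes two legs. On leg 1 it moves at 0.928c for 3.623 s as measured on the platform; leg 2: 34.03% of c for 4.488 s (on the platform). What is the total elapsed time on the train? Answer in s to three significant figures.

Leg 1: γ = 1/√(1 − 0.928²) = 1/√0.1388 = 2.684; τ_1 = 3.623/2.684 = 1.350 s.
Leg 2: β = 0.3403; γ = 1/√(1 − 0.3403²) = 1/√0.8842 = 1.063; τ_2 = 4.488/1.063 = 4.220 s.
Total: 1.350 + 4.220 s.

τ = 5.57 s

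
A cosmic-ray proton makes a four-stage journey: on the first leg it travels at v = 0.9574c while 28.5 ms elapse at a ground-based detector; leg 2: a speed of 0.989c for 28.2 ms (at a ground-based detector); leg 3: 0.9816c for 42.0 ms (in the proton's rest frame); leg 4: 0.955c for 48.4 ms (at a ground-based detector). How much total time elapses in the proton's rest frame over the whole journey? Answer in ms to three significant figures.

τ = 68.8 ms

Leg 1: γ = 1/√(1 − 0.9574²) = 1/√0.08339 = 3.463; τ_1 = 28.5/3.463 = 8.230 ms.
Leg 2: γ = 1/√(1 − 0.989²) = 1/√0.02188 = 6.761; τ_2 = 28.2/6.761 = 4.171 ms.
Leg 3: 42.0 ms is already measured in the proton's rest frame.
Leg 4: γ = 1/√(1 − 0.955²) = 1/√0.08798 = 3.371; τ_4 = 48.4/3.371 = 14.36 ms.
Total: 8.230 + 4.171 + 42.00 + 14.36 ms.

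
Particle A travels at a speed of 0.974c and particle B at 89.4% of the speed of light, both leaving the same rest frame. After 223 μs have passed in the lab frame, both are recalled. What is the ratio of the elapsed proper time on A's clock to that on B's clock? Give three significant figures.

A: γ = 1/√(1 − 0.974²) = 1/√0.05132 = 4.414. B: β = 0.894; γ = 1/√(1 − 0.894²) = 1/√0.2008 = 2.232.
τ_A/τ_B = γ_B/γ_A = 2.232/4.414 = 0.5056, so τ_A/τ_B = 0.5056.

τ_A/τ_B = 0.506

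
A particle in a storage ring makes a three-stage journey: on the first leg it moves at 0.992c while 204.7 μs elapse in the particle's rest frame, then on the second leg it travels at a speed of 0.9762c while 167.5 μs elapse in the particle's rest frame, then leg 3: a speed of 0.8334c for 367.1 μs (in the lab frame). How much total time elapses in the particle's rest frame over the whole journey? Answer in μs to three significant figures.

τ = 575 μs

Leg 1: 204.7 μs is already measured in the particle's rest frame.
Leg 2: 167.5 μs is already measured in the particle's rest frame.
Leg 3: γ = 1/√(1 − 0.8334²) = 1/√0.3054 = 1.809; τ_3 = 367.1/1.809 = 202.9 μs.
Total: 204.7 + 167.5 + 202.9 μs.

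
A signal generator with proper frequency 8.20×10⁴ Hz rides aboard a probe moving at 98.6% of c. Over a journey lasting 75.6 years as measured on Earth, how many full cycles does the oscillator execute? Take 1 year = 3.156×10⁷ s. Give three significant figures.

N = 3.26×10¹³

β = 0.986; γ = 1/√(1 − 0.986²) = 1/√0.02780 = 5.997
The oscillator's own cycle count is N = f × τ where τ is the proper time aboard the probe. τ = Δt/γ = 75.6/5.997 = 12.61 years = 3.978×10⁸ s.
N = 8.20×10⁴ × 3.978×10⁸ = 3.262×10¹³.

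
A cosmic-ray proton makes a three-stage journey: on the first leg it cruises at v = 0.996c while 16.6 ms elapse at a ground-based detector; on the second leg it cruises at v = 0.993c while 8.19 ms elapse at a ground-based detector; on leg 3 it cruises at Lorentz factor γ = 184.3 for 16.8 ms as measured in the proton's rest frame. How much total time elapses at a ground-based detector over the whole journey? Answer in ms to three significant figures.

Δt = 3120 ms

Leg 1: 16.6 ms is already measured at a ground-based detector.
Leg 2: 8.19 ms is already measured at a ground-based detector.
Leg 3: γ = 184.3; Δt_3 = 184.3 × 16.8 = 3096 ms.
Total: 16.60 + 8.190 + 3096 ms.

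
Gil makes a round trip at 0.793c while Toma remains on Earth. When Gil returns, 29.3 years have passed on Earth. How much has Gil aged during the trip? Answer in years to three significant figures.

γ = 1/√(1 − 0.793²) = 1/√0.3712 = 1.641
Gil's clock measures proper time along the trip: τ = Δt/γ = 29.3/1.641 years.

τ = 17.9 years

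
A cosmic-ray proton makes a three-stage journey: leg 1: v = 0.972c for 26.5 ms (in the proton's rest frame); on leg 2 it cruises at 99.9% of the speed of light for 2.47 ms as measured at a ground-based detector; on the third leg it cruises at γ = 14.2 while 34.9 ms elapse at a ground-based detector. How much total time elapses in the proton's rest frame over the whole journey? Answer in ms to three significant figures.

τ = 29.1 ms

Leg 1: 26.5 ms is already measured in the proton's rest frame.
Leg 2: β = 0.999; γ = 1/√(1 − 0.999²) = 1/√0.001999 = 22.37; τ_2 = 2.47/22.37 = 0.1104 ms.
Leg 3: γ = 14.2; τ_3 = 34.9/14.20 = 2.458 ms.
Total: 26.50 + 0.1104 + 2.458 ms.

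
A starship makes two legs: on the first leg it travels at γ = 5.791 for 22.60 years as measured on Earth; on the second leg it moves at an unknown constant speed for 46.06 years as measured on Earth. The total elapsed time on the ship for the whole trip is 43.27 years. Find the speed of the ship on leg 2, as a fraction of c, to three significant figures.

Leg 1: γ = 5.791; τ_1 = 22.60/5.791 = 3.903 years.
Leg 2: speed unknown; τ_2 = 46.06/γ_2.
Total proper time: 3.903 + τ_2 = 43.27, so τ_2 = 43.27 − 3.903 = 39.37 years.
γ_2 = 46.06/39.37 = 1.170; β = √(1 − 1/γ²) = √0.2695.

β = 0.519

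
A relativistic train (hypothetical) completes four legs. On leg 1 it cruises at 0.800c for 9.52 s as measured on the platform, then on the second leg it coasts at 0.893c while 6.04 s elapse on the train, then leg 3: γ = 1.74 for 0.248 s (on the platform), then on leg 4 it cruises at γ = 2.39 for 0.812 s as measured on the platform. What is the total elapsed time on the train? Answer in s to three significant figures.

Leg 1: γ = 1/√(1 − 0.800²) = 5/3 ≈ 1.667; τ_1 = 9.52/1.667 = 5.712 s.
Leg 2: 6.04 s is already measured on the train.
Leg 3: γ = 1.74; τ_3 = 0.248/1.740 = 0.1425 s.
Leg 4: γ = 2.39; τ_4 = 0.812/2.390 = 0.3397 s.
Total: 5.712 + 6.040 + 0.1425 + 0.3397 s.

τ = 12.2 s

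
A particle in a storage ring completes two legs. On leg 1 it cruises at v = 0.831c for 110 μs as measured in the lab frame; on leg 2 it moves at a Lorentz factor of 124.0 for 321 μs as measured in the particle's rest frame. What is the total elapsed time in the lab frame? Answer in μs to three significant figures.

Δt = 3.99×10⁴ μs

Leg 1: 110 μs is already measured in the lab frame.
Leg 2: γ = 124.0; Δt_2 = 124.0 × 321 = 3.980×10⁴ μs.
Total: 110.0 + 3.980×10⁴ μs.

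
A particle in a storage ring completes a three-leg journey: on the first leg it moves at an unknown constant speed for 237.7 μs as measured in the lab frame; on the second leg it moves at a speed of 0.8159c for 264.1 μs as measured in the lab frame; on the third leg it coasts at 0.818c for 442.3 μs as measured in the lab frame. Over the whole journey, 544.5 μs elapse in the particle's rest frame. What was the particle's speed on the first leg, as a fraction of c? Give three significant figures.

β = 0.816

Leg 1: speed unknown; τ_1 = 237.7/γ_1.
Leg 2: γ = 1/√(1 − 0.8159²) = 1/√0.3343 = 1.730; τ_2 = 264.1/1.730 = 152.7 μs.
Leg 3: γ = 1/√(1 − 0.818²) = 1/√0.3309 = 1.738; τ_3 = 442.3/1.738 = 254.4 μs.
Total proper time: τ_1 + 152.7 + 254.4 = 544.5, so τ_1 = 544.5 − 407.1 = 137.4 μs.
γ_1 = 237.7/137.4 = 1.730; β = √(1 − 1/γ²) = √0.6660.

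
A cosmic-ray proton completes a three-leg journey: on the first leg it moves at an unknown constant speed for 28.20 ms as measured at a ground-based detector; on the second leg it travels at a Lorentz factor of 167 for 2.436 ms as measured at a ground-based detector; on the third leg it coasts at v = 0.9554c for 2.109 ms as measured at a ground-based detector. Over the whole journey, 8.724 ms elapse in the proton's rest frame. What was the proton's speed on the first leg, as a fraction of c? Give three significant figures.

β = 0.958

Leg 1: speed unknown; τ_1 = 28.20/γ_1.
Leg 2: γ = 167; τ_2 = 2.436/167.0 = 0.01459 ms.
Leg 3: γ = 1/√(1 − 0.9554²) = 1/√0.08721 = 3.386; τ_3 = 2.109/3.386 = 0.6228 ms.
Total proper time: τ_1 + 0.01459 + 0.6228 = 8.724, so τ_1 = 8.724 − 0.6374 = 8.087 ms.
γ_1 = 28.20/8.087 = 3.487; β = √(1 − 1/γ²) = √0.9178.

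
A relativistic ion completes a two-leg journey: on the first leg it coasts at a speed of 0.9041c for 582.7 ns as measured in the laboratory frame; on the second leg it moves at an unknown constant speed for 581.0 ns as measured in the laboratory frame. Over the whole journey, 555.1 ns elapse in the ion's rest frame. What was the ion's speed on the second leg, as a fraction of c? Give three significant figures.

β = 0.850

Leg 1: γ = 1/√(1 − 0.9041²) = 1/√0.1826 = 2.340; τ_1 = 582.7/2.340 = 249.0 ns.
Leg 2: speed unknown; τ_2 = 581.0/γ_2.
Total proper time: 249.0 + τ_2 = 555.1, so τ_2 = 555.1 − 249.0 = 306.1 ns.
γ_2 = 581.0/306.1 = 1.898; β = √(1 − 1/γ²) = √0.7224.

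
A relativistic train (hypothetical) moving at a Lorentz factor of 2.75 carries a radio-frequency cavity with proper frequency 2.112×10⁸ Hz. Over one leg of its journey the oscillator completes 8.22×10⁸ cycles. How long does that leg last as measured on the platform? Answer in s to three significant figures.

Δt = 10.7 s

γ = 2.75
Proper time for N cycles: τ = N/f = 8.22×10⁸/(2.112×10⁸) = 3.892×10⁰ s = 3.892 s.
Lab-frame duration Δt = γτ = 2.750 × 3.892 = 10.70 s.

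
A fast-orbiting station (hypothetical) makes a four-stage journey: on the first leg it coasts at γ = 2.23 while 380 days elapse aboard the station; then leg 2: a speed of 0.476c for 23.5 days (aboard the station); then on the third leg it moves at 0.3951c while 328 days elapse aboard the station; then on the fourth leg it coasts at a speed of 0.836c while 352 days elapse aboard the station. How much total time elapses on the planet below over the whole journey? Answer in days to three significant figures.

Leg 1: γ = 2.23; Δt_1 = 2.230 × 380 = 847.4 days.
Leg 2: γ = 1/√(1 − 0.476²) = 1/√0.7734 = 1.137; Δt_2 = 1.137 × 23.5 = 26.72 days.
Leg 3: γ = 1/√(1 − 0.3951²) = 1/√0.8439 = 1.089; Δt_3 = 1.089 × 328 = 357.1 days.
Leg 4: γ = 1/√(1 − 0.836²) = 1/√0.3011 = 1.822; Δt_4 = 1.822 × 352 = 641.5 days.
Total: 847.4 + 26.72 + 357.1 + 641.5 days.

Δt = 1870 days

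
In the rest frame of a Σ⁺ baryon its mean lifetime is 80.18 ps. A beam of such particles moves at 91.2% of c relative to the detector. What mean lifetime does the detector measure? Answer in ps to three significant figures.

β = 0.912; γ = 1/√(1 − 0.912²) = 1/√0.1683 = 2.438
The rest-frame lifetime is the proper time; the lab measures the dilated interval Δt = γτ₀ = 2.438 × 80.18 ps.

Δt = 195 ps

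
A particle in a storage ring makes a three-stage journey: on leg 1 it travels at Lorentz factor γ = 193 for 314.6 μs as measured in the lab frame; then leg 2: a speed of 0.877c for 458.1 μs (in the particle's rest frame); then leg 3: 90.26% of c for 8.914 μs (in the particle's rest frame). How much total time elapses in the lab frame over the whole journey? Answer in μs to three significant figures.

Leg 1: 314.6 μs is already measured in the lab frame.
Leg 2: γ = 1/√(1 − 0.877²) = 1/√0.2309 = 2.081; Δt_2 = 2.081 × 458.1 = 953.4 μs.
Leg 3: β = 0.9026; γ = 1/√(1 − 0.9026²) = 1/√0.1853 = 2.323; Δt_3 = 2.323 × 8.914 = 20.71 μs.
Total: 314.6 + 953.4 + 20.71 μs.

Δt = 1290 μs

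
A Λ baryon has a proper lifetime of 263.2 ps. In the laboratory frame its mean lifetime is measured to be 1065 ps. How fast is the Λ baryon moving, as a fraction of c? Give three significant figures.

β = 0.969

γ = Δt/τ₀ = 1065/263.2 = 4.046
β = √(1 − 1/γ²) = √(1 − 0.06108) = √0.9389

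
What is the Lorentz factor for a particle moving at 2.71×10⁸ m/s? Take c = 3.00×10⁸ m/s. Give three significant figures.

β = 2.71×10⁸/3.00×10⁸ = 0.9033; γ = 1/√(1 − 0.9033²) = 2.331

γ = 2.33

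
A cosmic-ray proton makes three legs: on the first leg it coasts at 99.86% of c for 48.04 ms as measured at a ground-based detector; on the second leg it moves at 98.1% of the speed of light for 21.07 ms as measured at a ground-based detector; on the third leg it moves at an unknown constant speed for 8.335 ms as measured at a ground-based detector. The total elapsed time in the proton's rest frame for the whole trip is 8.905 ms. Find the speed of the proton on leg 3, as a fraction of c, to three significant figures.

Leg 1: β = 0.9986; γ = 1/√(1 − 0.9986²) = 1/√0.002798 = 18.90; τ_1 = 48.04/18.90 = 2.541 ms.
Leg 2: β = 0.981; γ = 1/√(1 − 0.981²) = 1/√0.03764 = 5.154; τ_2 = 21.07/5.154 = 4.088 ms.
Leg 3: speed unknown; τ_3 = 8.335/γ_3.
Total proper time: 2.541 + 4.088 + τ_3 = 8.905, so τ_3 = 8.905 − 6.629 = 2.276 ms.
γ_3 = 8.335/2.276 = 3.662; β = √(1 − 1/γ²) = √0.9254.

β = 0.962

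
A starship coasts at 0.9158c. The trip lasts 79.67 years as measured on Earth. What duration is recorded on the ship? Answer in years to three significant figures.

γ = 1/√(1 − 0.9158²) = 1/√0.1613 = 2.490
The interval measured on Earth is the dilated one; the clock on the ship measures the proper time τ = Δt/γ = 79.67/2.490 years.

τ = 32.0 years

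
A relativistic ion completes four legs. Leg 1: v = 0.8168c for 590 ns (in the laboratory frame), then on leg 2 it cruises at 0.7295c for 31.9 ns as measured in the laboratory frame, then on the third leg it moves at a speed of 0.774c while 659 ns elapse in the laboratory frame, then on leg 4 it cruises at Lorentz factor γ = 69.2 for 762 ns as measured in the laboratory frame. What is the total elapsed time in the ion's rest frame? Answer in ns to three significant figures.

τ = 790 ns

Leg 1: γ = 1/√(1 − 0.8168²) = 1/√0.3328 = 1.733; τ_1 = 590/1.733 = 340.4 ns.
Leg 2: γ = 1/√(1 − 0.7295²) = 1/√0.4678 = 1.462; τ_2 = 31.9/1.462 = 21.82 ns.
Leg 3: γ = 1/√(1 − 0.774²) = 1/√0.4009 = 1.579; τ_3 = 659/1.579 = 417.3 ns.
Leg 4: γ = 69.2; τ_4 = 762/69.20 = 11.01 ns.
Total: 340.4 + 21.82 + 417.3 + 11.01 ns.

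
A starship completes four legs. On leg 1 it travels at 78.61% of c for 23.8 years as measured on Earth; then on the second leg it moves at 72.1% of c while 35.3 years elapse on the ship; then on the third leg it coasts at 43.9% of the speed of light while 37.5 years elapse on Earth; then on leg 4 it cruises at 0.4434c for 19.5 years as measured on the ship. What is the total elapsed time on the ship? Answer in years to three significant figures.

τ = 103 years

Leg 1: β = 0.7861; γ = 1/√(1 − 0.7861²) = 1/√0.3820 = 1.618; τ_1 = 23.8/1.618 = 14.71 years.
Leg 2: 35.3 years is already measured on the ship.
Leg 3: β = 0.439; γ = 1/√(1 − 0.439²) = 1/√0.8073 = 1.113; τ_3 = 37.5/1.113 = 33.69 years.
Leg 4: 19.5 years is already measured on the ship.
Total: 14.71 + 35.30 + 33.69 + 19.50 years.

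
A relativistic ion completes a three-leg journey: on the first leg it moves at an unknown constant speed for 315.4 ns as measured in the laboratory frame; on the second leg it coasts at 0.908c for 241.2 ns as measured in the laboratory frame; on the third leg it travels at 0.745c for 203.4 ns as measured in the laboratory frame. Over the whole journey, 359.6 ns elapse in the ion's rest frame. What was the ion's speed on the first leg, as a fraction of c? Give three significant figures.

Leg 1: speed unknown; τ_1 = 315.4/γ_1.
Leg 2: γ = 1/√(1 − 0.908²) = 1/√0.1755 = 2.387; τ_2 = 241.2/2.387 = 101.1 ns.
Leg 3: γ = 1/√(1 − 0.745²) = 1/√0.4450 = 1.499; τ_3 = 203.4/1.499 = 135.7 ns.
Total proper time: τ_1 + 101.1 + 135.7 = 359.6, so τ_1 = 359.6 − 236.7 = 122.9 ns.
γ_1 = 315.4/122.9 = 2.567; β = √(1 − 1/γ²) = √0.8483.

β = 0.921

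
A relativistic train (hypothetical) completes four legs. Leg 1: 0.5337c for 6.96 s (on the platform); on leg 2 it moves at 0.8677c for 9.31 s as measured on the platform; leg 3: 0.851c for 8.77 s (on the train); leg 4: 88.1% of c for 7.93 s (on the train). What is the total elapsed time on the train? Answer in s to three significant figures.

Leg 1: γ = 1/√(1 − 0.5337²) = 1/√0.7152 = 1.182; τ_1 = 6.96/1.182 = 5.886 s.
Leg 2: γ = 1/√(1 − 0.8677²) = 1/√0.2471 = 2.012; τ_2 = 9.31/2.012 = 4.628 s.
Leg 3: 8.77 s is already measured on the train.
Leg 4: 7.93 s is already measured on the train.
Total: 5.886 + 4.628 + 8.770 + 7.930 s.

τ = 27.2 s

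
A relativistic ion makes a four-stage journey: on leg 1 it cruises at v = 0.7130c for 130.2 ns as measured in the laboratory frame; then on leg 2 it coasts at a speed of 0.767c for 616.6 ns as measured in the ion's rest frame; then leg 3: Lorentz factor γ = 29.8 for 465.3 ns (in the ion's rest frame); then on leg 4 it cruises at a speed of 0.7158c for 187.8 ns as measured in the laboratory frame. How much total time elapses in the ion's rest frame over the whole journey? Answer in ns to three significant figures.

Leg 1: γ = 1/√(1 − 0.7130²) = 1/√0.4916 = 1.426; τ_1 = 130.2/1.426 = 91.29 ns.
Leg 2: 616.6 ns is already measured in the ion's rest frame.
Leg 3: 465.3 ns is already measured in the ion's rest frame.
Leg 4: γ = 1/√(1 − 0.7158²) = 1/√0.4876 = 1.432; τ_4 = 187.8/1.432 = 131.1 ns.
Total: 91.29 + 616.6 + 465.3 + 131.1 ns.

τ = 1300 ns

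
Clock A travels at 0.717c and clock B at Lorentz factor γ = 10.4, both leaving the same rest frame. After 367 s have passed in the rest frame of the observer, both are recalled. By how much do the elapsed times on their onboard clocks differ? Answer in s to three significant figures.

|τ_A − τ_B| = 221 s

A: γ = 1/√(1 − 0.717²) = 1/√0.4859 = 1.435; τ_A = 367/1.435 = 255.8 s.
B: γ = 10.4; τ_B = 367/10.40 = 35.29 s.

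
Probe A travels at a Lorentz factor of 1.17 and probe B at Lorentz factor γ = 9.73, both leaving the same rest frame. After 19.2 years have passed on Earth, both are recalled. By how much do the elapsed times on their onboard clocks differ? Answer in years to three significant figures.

|τ_A − τ_B| = 14.4 years

A: γ = 1.17; τ_A = 19.2/1.170 = 16.41 years.
B: γ = 9.73; τ_B = 19.2/9.730 = 1.973 years.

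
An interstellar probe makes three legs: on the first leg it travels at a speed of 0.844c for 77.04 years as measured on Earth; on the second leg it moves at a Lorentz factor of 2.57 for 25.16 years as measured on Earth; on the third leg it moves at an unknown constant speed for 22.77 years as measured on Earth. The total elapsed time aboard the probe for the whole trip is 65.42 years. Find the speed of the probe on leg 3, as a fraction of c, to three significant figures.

Leg 1: γ = 1/√(1 − 0.844²) = 1/√0.2877 = 1.864; τ_1 = 77.04/1.864 = 41.32 years.
Leg 2: γ = 2.57; τ_2 = 25.16/2.570 = 9.790 years.
Leg 3: speed unknown; τ_3 = 22.77/γ_3.
Total proper time: 41.32 + 9.790 + τ_3 = 65.42, so τ_3 = 65.42 − 51.11 = 14.31 years.
γ_3 = 22.77/14.31 = 1.591; β = √(1 − 1/γ²) = √0.6050.

β = 0.778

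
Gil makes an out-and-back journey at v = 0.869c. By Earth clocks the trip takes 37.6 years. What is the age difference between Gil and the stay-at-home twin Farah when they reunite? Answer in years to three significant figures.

γ = 1/√(1 − 0.869²) = 1/√0.2448 = 2.021
Gil's elapsed proper time: τ = 37.6/2.021 = 18.60 years.
Age gap = Δt − τ = 37.6 − 18.60 years.

Δt − τ = 19.0 years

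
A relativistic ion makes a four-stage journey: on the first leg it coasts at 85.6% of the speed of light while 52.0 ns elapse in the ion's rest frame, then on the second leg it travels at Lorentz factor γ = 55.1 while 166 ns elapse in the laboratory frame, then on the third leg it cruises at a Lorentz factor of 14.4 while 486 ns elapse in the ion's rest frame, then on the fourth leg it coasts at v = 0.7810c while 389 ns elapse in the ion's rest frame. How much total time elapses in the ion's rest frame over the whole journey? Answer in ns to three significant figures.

τ = 930 ns

Leg 1: 52.0 ns is already measured in the ion's rest frame.
Leg 2: γ = 55.1; τ_2 = 166/55.10 = 3.013 ns.
Leg 3: 486 ns is already measured in the ion's rest frame.
Leg 4: 389 ns is already measured in the ion's rest frame.
Total: 52.00 + 3.013 + 486.0 + 389.0 ns.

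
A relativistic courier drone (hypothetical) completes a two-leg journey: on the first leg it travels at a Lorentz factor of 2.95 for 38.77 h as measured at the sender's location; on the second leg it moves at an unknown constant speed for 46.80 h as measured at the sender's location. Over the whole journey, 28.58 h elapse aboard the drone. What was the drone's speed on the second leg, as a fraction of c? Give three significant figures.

β = 0.944

Leg 1: γ = 2.95; τ_1 = 38.77/2.950 = 13.14 h.
Leg 2: speed unknown; τ_2 = 46.80/γ_2.
Total proper time: 13.14 + τ_2 = 28.58, so τ_2 = 28.58 − 13.14 = 15.44 h.
γ_2 = 46.80/15.44 = 3.032; β = √(1 − 1/γ²) = √0.8912.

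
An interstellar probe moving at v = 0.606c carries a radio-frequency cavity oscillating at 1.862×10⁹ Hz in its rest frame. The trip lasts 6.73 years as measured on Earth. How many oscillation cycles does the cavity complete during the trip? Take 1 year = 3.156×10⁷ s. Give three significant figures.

N = 3.15×10¹⁷

γ = 1/√(1 − 0.606²) = 1/√0.6328 = 1.257
The oscillator's own cycle count is N = f × τ where τ is the proper time aboard the probe. τ = Δt/γ = 6.73/1.257 = 5.353 years = 1.690×10⁸ s.
N = 1.862×10⁹ × 1.690×10⁸ = 3.146×10¹⁷.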